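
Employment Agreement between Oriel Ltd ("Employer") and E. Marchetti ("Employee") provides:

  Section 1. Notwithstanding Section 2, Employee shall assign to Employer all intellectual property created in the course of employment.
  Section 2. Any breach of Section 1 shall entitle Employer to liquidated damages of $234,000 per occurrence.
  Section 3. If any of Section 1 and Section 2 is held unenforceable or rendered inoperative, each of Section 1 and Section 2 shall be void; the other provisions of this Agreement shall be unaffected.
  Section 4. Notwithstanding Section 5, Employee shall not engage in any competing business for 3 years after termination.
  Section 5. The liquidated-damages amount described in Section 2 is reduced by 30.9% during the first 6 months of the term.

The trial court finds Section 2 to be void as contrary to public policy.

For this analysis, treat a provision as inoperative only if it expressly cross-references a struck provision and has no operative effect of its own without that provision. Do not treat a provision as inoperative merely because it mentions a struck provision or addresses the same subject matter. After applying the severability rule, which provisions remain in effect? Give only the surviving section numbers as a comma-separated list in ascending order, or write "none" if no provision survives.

3, 4

Section 2 is struck. Section 5 operates only by reference to Section 2, so it falls with Section 2. Section 4 mentions Section 5 but its own obligation stands independently of Section 5, so Section 4 is not affected. Section 3 declares Section 1 and Section 2 mutually dependent; since one of them has fallen, all of them are of no effect. That brings down Section 1 as well. The remainder continues in force under Section 3. Section 3 and Section 4 remain in effect.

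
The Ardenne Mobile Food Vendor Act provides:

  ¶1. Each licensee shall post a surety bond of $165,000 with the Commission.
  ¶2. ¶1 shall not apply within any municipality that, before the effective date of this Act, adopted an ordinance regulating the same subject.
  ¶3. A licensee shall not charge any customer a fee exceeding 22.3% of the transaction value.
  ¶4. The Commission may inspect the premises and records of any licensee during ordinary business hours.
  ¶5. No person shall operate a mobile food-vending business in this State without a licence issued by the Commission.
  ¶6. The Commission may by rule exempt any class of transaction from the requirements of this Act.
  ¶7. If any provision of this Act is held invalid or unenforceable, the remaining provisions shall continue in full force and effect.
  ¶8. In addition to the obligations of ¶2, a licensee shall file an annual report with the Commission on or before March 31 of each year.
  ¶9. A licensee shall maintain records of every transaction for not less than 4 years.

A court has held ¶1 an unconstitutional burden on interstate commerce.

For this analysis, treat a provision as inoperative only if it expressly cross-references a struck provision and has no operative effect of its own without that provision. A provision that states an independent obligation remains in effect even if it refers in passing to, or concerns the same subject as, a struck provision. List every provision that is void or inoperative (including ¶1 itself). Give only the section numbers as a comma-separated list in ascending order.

¶1 is struck. ¶2 merely fixes the local-preemption carve-out from ¶1; with ¶1 gone it has nothing to operate on and falls away. Although ¶8 refers to ¶2, its operative terms do not depend on ¶2, so it remains in effect. Under the severability clause in ¶7, the remaining provisions continue in force. That leaves ¶3, ¶4, ¶5, ¶6, ¶7, ¶8, and ¶9 in effect.

1, 2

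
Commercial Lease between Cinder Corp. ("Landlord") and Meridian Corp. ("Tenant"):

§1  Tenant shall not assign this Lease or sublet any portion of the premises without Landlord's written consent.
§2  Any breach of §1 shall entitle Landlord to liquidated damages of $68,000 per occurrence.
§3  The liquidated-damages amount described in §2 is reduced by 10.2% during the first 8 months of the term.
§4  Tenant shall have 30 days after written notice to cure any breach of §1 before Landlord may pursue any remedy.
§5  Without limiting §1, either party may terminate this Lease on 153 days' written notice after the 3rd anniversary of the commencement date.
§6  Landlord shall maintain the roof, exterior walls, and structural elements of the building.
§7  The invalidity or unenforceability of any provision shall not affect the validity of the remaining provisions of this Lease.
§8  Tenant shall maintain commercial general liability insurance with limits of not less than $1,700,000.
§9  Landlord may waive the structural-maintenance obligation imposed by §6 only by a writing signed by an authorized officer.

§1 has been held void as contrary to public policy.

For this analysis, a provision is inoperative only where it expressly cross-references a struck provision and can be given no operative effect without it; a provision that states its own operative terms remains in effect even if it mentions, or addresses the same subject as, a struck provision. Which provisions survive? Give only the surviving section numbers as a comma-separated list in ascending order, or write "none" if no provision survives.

5, 6, 7, 8, 9

§1 is struck. §2 does nothing except set the liquidated-damages amount by reference to §1; with §1 gone it has no independent effect and is inoperative. §4 operates only by reference to §1, so it falls with §1. §3 operates only by reference to §2, so it falls with §2. §5 mentions §1 but its own obligation stands independently of §1, so §5 is not affected. Under the severability clause in §7, the remaining provisions continue in force. That leaves §5, §6, §7, §8, and §9 in effect.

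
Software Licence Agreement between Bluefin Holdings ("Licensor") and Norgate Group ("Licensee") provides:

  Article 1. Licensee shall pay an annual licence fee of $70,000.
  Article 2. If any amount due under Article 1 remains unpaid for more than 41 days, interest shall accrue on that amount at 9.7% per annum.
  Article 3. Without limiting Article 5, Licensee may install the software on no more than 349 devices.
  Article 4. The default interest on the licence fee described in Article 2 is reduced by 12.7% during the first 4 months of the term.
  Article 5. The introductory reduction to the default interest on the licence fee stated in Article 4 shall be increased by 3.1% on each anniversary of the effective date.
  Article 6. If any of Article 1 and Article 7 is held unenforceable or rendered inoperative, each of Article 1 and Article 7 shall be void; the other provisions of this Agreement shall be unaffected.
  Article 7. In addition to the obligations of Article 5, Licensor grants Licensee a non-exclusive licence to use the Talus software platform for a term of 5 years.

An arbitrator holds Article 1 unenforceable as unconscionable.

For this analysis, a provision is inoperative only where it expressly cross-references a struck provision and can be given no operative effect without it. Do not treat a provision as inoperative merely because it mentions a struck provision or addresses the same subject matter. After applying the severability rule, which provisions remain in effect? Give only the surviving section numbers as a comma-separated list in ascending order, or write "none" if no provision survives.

3, 6

Article 1 is struck. The whole of Article 2 is the default interest on the licence fee, defined by reference to Article 1, so Article 2 cannot stand once Article 1 is removed. Article 4 does nothing except set the introductory reduction to the default interest on the licence fee by reference to Article 2; with Article 2 gone it has no independent effect and is inoperative. Article 5 does nothing except set the escalation of the introductory reduction to the default interest on the licence fee by reference to Article 4; with Article 4 gone it has no independent effect and is inoperative. Article 3 mentions Article 5 but its own obligation stands independently of Article 5, so Article 3 is not affected. Article 6 declares Article 1 and Article 7 mutually dependent; since one of them has fallen, all of them are of no effect. That brings down Article 7 as well. The remainder continues in force under Article 6. That leaves Article 3 and Article 6 in effect.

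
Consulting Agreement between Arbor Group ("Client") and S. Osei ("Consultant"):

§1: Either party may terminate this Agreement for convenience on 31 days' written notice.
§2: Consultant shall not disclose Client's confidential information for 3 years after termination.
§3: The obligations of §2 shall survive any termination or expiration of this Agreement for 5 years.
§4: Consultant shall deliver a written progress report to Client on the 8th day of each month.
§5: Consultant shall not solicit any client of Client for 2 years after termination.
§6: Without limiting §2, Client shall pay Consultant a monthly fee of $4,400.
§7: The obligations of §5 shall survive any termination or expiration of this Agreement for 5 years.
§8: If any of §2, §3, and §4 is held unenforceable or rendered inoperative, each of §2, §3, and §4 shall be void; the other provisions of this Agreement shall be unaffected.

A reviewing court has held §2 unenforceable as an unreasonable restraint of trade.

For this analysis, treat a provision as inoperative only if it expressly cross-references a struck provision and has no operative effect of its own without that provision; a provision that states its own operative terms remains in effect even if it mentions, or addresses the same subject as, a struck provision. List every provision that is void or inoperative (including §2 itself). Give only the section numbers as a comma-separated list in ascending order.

§2 is struck. §3 has no operative effect of its own apart from §2 and is therefore inoperative. Although §6 refers to §2, its operative terms do not depend on §2, so it remains in effect. §8 declares §2, §3, and §4 mutually dependent; since one of them has fallen, all of them are of no effect. That brings down §4 as well. The remainder continues in force under §8. §1, §5, §6, §7, and §8 remain in effect.

2, 3, 4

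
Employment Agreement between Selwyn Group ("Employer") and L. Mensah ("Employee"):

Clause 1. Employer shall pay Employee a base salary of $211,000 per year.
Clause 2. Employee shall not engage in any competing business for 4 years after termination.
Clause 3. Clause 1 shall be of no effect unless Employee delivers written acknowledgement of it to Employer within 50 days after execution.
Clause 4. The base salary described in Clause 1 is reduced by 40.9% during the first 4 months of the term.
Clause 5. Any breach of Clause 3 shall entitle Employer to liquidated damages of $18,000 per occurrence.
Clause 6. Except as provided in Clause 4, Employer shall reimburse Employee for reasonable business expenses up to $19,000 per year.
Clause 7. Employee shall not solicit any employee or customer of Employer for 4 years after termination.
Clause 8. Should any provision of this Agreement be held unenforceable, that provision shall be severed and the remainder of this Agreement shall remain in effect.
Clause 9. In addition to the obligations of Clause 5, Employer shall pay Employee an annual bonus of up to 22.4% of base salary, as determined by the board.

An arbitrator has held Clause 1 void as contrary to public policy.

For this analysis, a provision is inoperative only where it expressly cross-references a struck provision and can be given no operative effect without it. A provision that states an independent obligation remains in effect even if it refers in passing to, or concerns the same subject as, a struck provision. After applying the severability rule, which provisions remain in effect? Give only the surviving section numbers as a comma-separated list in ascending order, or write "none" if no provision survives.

2, 6, 7, 8, 9

Clause 1 is struck. The only function of Clause 3 is the acknowledgement condition for Clause 1, so it cannot stand once Clause 1 is removed. Clause 4 does nothing except set the introductory reduction to the base salary by reference to Clause 1; with Clause 1 gone it has no independent effect and is inoperative. The whole of Clause 5 is the liquidated-damages amount, defined by reference to Clause 3, so Clause 5 cannot stand once Clause 3 is removed. Although Clause 6 refers to Clause 4, its operative terms do not depend on Clause 4, so it remains in effect. Although Clause 9 refers to Clause 5, its operative terms do not depend on Clause 5, so it remains in effect. Clause 8 is a severability clause and preserves every provision that can still be given independent effect. That leaves Clause 2, Clause 6, Clause 7, Clause 8, and Clause 9 in effect.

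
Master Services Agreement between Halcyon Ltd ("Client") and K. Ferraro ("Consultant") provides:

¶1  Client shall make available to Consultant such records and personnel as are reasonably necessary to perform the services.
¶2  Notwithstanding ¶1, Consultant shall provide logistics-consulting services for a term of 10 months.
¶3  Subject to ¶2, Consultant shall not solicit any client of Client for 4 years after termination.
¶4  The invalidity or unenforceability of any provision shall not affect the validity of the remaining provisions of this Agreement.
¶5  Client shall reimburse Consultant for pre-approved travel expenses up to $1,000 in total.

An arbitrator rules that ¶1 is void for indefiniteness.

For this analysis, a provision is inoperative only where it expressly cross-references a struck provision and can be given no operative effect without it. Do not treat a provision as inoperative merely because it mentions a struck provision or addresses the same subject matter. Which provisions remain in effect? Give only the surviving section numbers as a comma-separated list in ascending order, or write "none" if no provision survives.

¶1 is struck. Although ¶2 refers to ¶1, its operative terms do not depend on ¶1, so it remains in effect. No other provision's operative terms depend on ¶1. Under the severability clause in ¶4, the remaining provisions continue in force. ¶2, ¶3, ¶4, and ¶5 remain in effect.

2, 3, 4, 5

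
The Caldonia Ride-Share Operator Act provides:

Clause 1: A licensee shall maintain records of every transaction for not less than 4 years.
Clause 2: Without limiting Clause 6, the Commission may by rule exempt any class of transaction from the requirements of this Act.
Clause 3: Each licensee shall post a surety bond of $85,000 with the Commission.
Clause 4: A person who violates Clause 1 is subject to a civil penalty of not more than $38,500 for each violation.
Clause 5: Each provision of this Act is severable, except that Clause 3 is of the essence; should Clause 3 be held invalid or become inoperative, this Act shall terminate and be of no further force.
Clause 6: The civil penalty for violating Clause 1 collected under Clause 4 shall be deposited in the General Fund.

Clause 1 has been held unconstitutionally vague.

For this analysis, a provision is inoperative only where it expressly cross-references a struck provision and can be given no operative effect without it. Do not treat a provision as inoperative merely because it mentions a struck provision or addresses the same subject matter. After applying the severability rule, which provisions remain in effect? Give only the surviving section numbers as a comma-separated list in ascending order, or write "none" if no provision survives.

2, 3, 5

Clause 1 is struck. Clause 4 operates only by reference to Clause 1, so it falls with Clause 1. Clause 6 does nothing except set the disposition of the civil penalty for violating Clause 1 by reference to Clause 4; with Clause 4 gone it has no independent effect and is inoperative. Clause 2 mentions Clause 6 but its own obligation stands independently of Clause 6, so Clause 2 is not affected. Clause 5 makes Clause 3 an essential term, but Clause 3 is unaffected, so the severability proviso in Clause 5 preserves the remaining provisions. That leaves Clause 2, Clause 3, and Clause 5 in effect.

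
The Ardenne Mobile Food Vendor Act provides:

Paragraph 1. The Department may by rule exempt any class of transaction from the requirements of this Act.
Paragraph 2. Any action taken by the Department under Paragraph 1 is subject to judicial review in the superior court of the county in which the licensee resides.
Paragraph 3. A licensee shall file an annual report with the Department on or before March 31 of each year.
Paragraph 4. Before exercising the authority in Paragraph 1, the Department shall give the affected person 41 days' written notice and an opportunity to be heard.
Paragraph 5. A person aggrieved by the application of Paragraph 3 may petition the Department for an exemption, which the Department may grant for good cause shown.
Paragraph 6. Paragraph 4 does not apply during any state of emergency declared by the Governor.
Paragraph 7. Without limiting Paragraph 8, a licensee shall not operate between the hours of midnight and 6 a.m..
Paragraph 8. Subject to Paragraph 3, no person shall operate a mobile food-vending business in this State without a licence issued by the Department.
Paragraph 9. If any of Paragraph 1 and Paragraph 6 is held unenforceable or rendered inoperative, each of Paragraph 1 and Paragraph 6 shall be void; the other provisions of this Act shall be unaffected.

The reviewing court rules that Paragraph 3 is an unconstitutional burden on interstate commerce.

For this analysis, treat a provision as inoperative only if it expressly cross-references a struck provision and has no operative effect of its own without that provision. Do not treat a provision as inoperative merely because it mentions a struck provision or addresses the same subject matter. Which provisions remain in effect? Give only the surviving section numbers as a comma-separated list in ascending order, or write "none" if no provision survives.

1, 2, 4, 6, 7, 8, 9

Paragraph 3 is struck. Paragraph 5 operates only by reference to Paragraph 3, so it falls with Paragraph 3. Although Paragraph 8 refers to Paragraph 3, its operative terms do not depend on Paragraph 3, so it remains in effect. Paragraph 9 ties Paragraph 1 and Paragraph 6 together, but none of those is affected here; the remaining provisions continue in force under Paragraph 9. That leaves Paragraph 1, Paragraph 2, Paragraph 4, Paragraph 6, Paragraph 7, Paragraph 8, and Paragraph 9 in effect.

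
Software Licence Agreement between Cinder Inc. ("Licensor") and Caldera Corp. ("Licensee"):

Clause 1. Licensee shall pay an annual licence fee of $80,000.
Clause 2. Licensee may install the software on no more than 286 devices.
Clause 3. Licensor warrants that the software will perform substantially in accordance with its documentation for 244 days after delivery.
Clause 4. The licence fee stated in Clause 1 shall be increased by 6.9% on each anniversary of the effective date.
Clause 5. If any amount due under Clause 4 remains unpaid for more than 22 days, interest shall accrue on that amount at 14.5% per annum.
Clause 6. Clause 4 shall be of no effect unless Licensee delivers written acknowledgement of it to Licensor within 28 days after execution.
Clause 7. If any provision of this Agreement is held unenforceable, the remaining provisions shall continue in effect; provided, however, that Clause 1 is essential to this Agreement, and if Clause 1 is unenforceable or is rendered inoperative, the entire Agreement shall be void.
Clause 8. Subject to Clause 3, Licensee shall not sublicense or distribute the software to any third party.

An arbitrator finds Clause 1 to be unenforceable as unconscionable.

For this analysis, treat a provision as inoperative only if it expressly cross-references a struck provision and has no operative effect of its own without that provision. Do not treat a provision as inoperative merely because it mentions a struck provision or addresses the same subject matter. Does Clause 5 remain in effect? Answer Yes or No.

Clause 1 is struck. The whole of Clause 4 is the escalation of the licence fee, defined by reference to Clause 1, so Clause 4 cannot stand once Clause 1 is removed. Clause 5 does nothing except set the default interest on the escalation of the licence fee by reference to Clause 4; with Clause 4 gone it has no independent effect and is inoperative. Clause 6 merely fixes the acknowledgement condition for Clause 4; with Clause 4 gone it has nothing to operate on and falls away. Clause 7 makes Clause 1 an essential term, and Clause 1 is the provision held invalid; under Clause 7, the entire Agreement is therefore void. No provision of the Agreement survives. Clause 5 is among the inoperative provisions, so the answer is no.

No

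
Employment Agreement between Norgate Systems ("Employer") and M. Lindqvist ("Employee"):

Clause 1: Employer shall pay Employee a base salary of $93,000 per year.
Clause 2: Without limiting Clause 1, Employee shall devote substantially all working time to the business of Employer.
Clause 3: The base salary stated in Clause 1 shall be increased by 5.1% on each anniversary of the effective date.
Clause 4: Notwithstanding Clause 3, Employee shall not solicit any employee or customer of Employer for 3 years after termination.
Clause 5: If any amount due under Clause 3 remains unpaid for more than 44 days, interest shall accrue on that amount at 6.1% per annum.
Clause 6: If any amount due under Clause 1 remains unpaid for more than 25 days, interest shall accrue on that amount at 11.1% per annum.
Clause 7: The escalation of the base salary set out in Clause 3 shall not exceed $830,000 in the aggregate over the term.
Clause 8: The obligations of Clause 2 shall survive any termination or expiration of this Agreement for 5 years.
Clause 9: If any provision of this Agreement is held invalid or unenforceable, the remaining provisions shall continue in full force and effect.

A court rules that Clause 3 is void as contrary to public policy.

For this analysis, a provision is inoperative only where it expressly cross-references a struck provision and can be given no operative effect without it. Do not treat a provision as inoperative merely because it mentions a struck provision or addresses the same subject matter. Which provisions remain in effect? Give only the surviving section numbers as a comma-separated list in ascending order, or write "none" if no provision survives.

Clause 3 is struck. Clause 5 operates only by reference to Clause 3, so it falls with Clause 3. Clause 7 has no operative effect of its own apart from Clause 3 and is therefore inoperative. Although Clause 4 refers to Clause 3, its operative terms do not depend on Clause 3, so it remains in effect. Clause 9 is a severability clause and preserves every provision that can still be given independent effect. Clause 1, Clause 2, Clause 4, Clause 6, Clause 8, and Clause 9 remain in effect.

1, 2, 4, 6, 8, 9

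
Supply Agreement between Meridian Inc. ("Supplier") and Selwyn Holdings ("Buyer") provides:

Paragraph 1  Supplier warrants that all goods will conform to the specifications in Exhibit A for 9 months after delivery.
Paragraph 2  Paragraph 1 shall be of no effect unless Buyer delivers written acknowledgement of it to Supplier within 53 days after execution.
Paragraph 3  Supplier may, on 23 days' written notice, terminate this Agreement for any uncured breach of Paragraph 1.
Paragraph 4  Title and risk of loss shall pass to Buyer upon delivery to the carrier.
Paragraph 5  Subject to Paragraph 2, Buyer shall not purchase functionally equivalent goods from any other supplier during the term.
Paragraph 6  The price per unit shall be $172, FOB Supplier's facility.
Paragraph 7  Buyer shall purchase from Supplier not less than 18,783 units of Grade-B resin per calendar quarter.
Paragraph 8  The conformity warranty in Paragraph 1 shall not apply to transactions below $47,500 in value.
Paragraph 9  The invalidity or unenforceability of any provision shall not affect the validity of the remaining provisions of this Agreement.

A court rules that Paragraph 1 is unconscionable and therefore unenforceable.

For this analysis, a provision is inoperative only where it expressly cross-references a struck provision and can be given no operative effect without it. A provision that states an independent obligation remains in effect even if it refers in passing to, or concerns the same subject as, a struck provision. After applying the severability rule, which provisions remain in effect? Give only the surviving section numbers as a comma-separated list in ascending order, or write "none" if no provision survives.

Paragraph 1 is struck. The only function of Paragraph 2 is the acknowledgement condition for Paragraph 1, so it cannot stand once Paragraph 1 is removed. Paragraph 3 merely fixes the termination right for breach of Paragraph 1; with Paragraph 1 gone it has nothing to operate on and falls away. Paragraph 8 does nothing except set the carve-out from the conformity warranty by reference to Paragraph 1; with Paragraph 1 gone it has no independent effect and is inoperative. Paragraph 5 mentions Paragraph 2 but its own obligation stands independently of Paragraph 2, so Paragraph 5 is not affected. Under the severability clause in Paragraph 9, the remaining provisions continue in force. Paragraph 4, Paragraph 5, Paragraph 6, Paragraph 7, and Paragraph 9 remain in effect.

4, 5, 6, 7, 9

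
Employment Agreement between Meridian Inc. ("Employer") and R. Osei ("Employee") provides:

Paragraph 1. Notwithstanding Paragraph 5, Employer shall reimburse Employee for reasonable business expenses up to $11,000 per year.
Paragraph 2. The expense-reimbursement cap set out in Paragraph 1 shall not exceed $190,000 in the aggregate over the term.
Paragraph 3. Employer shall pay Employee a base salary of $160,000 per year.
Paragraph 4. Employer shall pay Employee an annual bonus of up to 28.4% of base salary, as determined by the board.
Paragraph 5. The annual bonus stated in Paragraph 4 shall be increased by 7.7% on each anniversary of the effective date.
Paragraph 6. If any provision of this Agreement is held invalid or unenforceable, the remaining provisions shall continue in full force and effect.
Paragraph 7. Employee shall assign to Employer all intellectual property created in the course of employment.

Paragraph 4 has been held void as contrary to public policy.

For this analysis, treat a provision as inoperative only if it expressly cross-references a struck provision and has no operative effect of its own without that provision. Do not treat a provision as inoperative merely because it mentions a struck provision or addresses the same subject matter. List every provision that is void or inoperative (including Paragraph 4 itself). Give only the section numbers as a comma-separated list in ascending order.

4, 5

Paragraph 4 is struck. Paragraph 5 has no operative effect of its own apart from Paragraph 4 and is therefore inoperative. Paragraph 1 mentions Paragraph 5 but its own obligation stands independently of Paragraph 5, so Paragraph 1 is not affected. Under the severability clause in Paragraph 6, the remaining provisions continue in force. The provisions still in force are Paragraph 1, Paragraph 2, Paragraph 3, Paragraph 6, and Paragraph 7.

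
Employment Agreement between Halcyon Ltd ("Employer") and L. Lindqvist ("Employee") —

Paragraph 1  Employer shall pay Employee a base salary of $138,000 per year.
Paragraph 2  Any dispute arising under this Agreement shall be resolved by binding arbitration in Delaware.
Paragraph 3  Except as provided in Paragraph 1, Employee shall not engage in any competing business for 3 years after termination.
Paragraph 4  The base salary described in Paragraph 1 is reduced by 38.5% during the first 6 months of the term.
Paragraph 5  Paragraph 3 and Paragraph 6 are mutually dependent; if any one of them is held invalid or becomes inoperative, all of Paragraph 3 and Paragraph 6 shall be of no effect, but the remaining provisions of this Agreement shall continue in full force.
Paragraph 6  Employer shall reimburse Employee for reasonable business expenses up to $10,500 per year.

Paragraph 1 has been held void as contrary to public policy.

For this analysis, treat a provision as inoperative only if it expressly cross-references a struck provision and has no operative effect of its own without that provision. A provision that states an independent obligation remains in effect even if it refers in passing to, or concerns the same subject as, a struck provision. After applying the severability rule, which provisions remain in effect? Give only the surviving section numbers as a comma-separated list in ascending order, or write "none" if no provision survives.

Paragraph 1 is struck. Paragraph 4 has no operative effect of its own apart from Paragraph 1 and is therefore inoperative. Paragraph 3 mentions Paragraph 1 but its own obligation stands independently of Paragraph 1, so Paragraph 3 is not affected. Paragraph 5 ties Paragraph 3 and Paragraph 6 together, but none of those is affected here; the remaining provisions continue in force under Paragraph 5. The provisions still in force are Paragraph 2, Paragraph 3, Paragraph 5, and Paragraph 6.

2, 3, 5, 6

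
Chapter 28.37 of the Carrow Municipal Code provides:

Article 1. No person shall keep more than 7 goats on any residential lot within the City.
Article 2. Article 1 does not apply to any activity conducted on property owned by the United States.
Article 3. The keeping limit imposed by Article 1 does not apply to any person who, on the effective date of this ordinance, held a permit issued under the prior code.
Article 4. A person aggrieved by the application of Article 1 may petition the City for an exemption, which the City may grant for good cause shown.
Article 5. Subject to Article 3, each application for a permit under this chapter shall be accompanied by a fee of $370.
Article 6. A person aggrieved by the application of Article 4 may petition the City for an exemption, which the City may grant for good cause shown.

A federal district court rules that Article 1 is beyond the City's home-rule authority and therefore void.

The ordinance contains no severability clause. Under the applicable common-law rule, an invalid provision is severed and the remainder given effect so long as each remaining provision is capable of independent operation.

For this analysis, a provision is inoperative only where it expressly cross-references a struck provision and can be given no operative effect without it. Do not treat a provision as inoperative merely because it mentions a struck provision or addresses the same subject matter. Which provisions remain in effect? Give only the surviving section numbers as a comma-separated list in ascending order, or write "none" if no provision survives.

5

Article 1 is struck. The only function of Article 2 is the public-property exemption from Article 1, so it cannot stand once Article 1 is removed. Article 3 operates only by reference to Article 1, so it falls with Article 1. Article 4 has no operative effect of its own apart from Article 1 and is therefore inoperative. Article 6 merely fixes the exemption procedure for Article 4; with Article 4 gone it has nothing to operate on and falls away. Article 5 mentions Article 3 but its own obligation stands independently of Article 3, so Article 5 is not affected. With no severability clause, the stated default rule severs what cannot stand and enforces each remaining provision that can operate on its own. Only Article 5 remains in effect.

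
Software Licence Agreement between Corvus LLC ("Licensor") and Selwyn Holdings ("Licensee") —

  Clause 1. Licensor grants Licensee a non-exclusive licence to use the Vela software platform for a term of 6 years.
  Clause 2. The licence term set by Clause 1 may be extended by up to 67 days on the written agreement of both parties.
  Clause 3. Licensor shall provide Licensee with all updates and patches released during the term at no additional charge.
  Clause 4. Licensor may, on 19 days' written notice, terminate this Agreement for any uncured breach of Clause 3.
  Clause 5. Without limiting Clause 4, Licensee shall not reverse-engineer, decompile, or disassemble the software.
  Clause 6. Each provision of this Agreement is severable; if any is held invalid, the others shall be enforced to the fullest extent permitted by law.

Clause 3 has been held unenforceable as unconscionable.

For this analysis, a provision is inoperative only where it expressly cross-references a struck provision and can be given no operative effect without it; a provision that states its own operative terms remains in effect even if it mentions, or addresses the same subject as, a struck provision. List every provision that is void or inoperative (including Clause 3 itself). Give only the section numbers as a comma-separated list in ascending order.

3, 4

Clause 3 is struck. Clause 4 merely fixes the termination right for breach of Clause 3; with Clause 3 gone it has nothing to operate on and falls away. Although Clause 5 refers to Clause 4, its operative terms do not depend on Clause 4, so it remains in effect. Clause 6 is a severability clause and preserves every provision that can still be given independent effect. The provisions still in force are Clause 1, Clause 2, Clause 5, and Clause 6.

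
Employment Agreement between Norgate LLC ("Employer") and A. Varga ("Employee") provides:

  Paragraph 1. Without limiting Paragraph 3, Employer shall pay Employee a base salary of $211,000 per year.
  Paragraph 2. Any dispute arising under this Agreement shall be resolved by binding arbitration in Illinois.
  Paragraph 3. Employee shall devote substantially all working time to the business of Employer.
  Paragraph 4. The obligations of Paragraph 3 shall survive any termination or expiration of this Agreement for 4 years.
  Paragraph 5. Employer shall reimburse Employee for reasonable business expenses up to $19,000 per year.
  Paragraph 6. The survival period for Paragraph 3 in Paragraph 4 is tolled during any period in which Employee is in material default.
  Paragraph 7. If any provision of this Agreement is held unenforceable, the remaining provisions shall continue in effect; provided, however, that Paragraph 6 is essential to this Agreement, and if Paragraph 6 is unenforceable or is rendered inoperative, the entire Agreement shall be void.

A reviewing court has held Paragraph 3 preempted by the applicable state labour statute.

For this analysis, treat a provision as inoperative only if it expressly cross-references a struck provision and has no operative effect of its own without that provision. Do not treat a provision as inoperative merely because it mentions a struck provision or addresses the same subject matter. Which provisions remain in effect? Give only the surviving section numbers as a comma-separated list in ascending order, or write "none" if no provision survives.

none

Paragraph 3 is struck. Paragraph 4 operates only by reference to Paragraph 3, so it falls with Paragraph 3. Paragraph 6 operates only by reference to Paragraph 4, so it falls with Paragraph 4. Paragraph 7 makes Paragraph 6 an essential term, and Paragraph 6 has been rendered inoperative by the cascade; under Paragraph 7, the entire Agreement is therefore void. No provision of the Agreement survives.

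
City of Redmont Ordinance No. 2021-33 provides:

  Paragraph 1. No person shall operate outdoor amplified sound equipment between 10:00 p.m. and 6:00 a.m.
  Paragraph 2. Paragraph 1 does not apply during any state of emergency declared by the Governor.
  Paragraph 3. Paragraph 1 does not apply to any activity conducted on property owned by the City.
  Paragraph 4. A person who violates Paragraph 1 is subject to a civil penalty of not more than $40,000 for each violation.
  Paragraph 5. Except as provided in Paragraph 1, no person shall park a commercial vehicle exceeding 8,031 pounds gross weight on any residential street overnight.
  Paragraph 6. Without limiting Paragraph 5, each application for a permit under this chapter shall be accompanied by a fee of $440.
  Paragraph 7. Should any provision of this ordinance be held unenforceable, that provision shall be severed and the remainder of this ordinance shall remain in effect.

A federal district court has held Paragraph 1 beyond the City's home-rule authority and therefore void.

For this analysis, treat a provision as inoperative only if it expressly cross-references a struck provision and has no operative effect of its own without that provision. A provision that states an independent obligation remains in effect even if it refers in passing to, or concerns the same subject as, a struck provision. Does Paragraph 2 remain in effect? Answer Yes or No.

No

Paragraph 1 is struck. Paragraph 2 merely fixes the emergency suspension of Paragraph 1; with Paragraph 1 gone it has nothing to operate on and falls away. Paragraph 3 merely fixes the public-property exemption from Paragraph 1; with Paragraph 1 gone it has nothing to operate on and falls away. Paragraph 4 has no operative effect of its own apart from Paragraph 1 and is therefore inoperative. Paragraph 5 mentions Paragraph 1 but its own obligation stands independently of Paragraph 1, so Paragraph 5 is not affected. Paragraph 7 is a severability clause and preserves every provision that can still be given independent effect. Paragraph 5, Paragraph 6, and Paragraph 7 remain in effect. Paragraph 2 is among the inoperative provisions, so the answer is no.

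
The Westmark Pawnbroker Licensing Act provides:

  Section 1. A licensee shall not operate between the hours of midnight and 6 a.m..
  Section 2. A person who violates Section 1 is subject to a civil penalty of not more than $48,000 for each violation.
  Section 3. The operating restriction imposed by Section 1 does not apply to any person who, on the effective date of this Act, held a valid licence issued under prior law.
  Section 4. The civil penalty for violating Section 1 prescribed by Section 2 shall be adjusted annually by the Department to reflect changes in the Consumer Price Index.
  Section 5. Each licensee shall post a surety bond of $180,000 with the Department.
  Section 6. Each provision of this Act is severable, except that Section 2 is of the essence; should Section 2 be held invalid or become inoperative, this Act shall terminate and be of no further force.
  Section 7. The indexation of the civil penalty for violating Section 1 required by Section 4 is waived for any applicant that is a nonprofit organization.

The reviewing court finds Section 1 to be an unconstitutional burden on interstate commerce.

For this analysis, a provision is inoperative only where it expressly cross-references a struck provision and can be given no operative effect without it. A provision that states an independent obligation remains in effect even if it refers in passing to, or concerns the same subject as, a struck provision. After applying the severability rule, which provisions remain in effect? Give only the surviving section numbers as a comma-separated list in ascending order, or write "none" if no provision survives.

none

Section 1 is struck. Section 2 merely fixes the civil penalty for violating Section 1; with Section 1 gone it has nothing to operate on and falls away. Section 3 merely fixes the grandfather exemption from Section 1; with Section 1 gone it has nothing to operate on and falls away. Section 4 operates only by reference to Section 2, so it falls with Section 2. Section 7 operates only by reference to Section 4, so it falls with Section 4. Section 6 makes Section 2 an essential term, and Section 2 has been rendered inoperative by the cascade; under Section 6, the entire Act is therefore void. No provision of the Act survives.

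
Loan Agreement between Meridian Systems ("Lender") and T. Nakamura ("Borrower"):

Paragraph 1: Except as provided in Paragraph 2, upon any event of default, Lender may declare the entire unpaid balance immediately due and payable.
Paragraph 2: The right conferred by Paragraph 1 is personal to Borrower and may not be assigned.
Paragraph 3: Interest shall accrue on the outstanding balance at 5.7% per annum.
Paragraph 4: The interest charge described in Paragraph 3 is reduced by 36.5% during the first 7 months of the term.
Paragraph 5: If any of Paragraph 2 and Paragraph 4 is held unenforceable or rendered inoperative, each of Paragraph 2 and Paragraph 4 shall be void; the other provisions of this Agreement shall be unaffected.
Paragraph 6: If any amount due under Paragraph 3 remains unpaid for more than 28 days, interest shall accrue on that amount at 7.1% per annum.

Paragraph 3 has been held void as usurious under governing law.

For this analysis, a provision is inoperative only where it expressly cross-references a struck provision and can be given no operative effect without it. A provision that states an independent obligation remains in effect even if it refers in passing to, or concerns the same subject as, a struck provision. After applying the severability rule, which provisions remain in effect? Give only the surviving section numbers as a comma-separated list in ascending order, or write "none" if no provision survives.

1, 5

Paragraph 3 is struck. Paragraph 4 has no operative effect of its own apart from Paragraph 3 and is therefore inoperative. Paragraph 6 does nothing except set the default interest on the interest charge by reference to Paragraph 3; with Paragraph 3 gone it has no independent effect and is inoperative. Paragraph 1 mentions Paragraph 2 but its own obligation stands independently of Paragraph 2, so Paragraph 1 is not affected. Paragraph 5 declares Paragraph 2 and Paragraph 4 mutually dependent; since one of them has fallen, all of them are of no effect. That brings down Paragraph 2 as well. The remainder continues in force under Paragraph 5. The provisions still in force are Paragraph 1 and Paragraph 5.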